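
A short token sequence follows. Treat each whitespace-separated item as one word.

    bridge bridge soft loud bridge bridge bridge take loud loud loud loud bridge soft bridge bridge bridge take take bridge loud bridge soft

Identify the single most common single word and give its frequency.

Unigram frequencies (highest first):
  bridge: 11
  loud: 6
  soft: 3
  take: 3

"bridge", 11 times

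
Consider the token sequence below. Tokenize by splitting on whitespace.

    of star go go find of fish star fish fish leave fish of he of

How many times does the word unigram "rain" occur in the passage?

Scanning the 15 tokens for "rain":
  (none found)

0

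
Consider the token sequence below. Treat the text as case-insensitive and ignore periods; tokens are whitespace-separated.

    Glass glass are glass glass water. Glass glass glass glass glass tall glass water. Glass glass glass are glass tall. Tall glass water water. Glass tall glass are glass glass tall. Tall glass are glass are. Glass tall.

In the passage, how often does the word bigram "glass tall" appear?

Scanning the 37 overlapping bigram windows for "glass tall":
  position 11–12: glass tall
  position 19–20: glass tall
  position 25–26: glass tall
  position 30–31: glass tall
  position 37–38: glass tall

5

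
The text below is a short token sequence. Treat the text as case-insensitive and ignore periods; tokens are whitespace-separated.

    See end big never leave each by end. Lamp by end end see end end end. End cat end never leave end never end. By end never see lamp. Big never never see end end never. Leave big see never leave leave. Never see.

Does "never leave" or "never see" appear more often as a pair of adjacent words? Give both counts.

"never leave": 4 occurrences
"never see": 3 occurrences

"never leave" (4 vs 3)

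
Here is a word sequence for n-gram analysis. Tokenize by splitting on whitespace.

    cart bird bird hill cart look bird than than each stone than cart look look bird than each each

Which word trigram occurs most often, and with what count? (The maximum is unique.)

"look bird than", 2 times

Trigram frequencies (highest first):
  look bird than: 2
  cart bird bird: 1
  bird bird hill: 1
  bird hill cart: 1
  hill cart look: 1
  cart look bird: 1
  … (10 more, each ≤ 1)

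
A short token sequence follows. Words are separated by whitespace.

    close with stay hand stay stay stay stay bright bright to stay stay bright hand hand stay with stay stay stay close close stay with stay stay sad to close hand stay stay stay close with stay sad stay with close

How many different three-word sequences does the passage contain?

30

41 tokens → 39 trigram windows in total.
Repeated trigrams (each contributes count−1 duplicates):
  stay stay stay: 4
  close with stay: 2
  hand stay stay: 2
  stay stay bright: 2
  stay stay close: 2
  stay with stay: 2
  with stay stay: 2
9 duplicate windows → 39 − 9 = 30 distinct.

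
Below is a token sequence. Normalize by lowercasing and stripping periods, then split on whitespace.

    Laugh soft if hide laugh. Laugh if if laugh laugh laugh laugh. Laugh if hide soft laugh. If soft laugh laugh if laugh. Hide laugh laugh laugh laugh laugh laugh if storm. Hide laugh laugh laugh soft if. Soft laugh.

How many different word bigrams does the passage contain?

40 tokens → 39 bigram windows in total.
Repeated bigrams (each contributes count−1 duplicates):
  laugh laugh: 13
  laugh if: 5
  hide laugh: 3
  soft laugh: 3
  if hide: 2
  if laugh: 2
  if soft: 2
  laugh soft: 2
  … (1 more repeated)
25 duplicate windows → 39 − 25 = 14 distinct.

14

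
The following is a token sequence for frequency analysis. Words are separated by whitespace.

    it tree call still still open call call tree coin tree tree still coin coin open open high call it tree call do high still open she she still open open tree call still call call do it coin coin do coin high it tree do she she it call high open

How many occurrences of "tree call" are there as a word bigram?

3

Scanning the 51 overlapping bigram windows for "tree call":
  position 2–3: tree call
  position 21–22: tree call
  position 32–33: tree call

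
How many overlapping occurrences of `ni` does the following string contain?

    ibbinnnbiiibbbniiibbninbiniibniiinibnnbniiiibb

Sliding a length-2 window over the 46 characters (45 positions):
  position 15–16: ni
  position 21–22: ni
  position 26–27: ni
  position 30–31: ni
  position 34–35: ni
  position 40–41: ni

6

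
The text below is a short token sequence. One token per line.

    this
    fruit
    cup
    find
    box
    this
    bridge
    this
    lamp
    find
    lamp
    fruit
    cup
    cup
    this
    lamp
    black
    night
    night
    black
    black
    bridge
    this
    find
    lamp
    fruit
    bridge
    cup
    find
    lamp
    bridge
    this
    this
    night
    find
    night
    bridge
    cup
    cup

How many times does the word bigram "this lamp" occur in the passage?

2

Scanning the 38 overlapping bigram windows for "this lamp":
  position 8–9: this lamp
  position 15–16: this lamp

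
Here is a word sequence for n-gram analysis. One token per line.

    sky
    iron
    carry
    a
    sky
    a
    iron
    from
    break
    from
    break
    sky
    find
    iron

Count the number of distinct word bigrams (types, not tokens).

14 tokens → 13 bigram windows in total.
Repeated bigrams (each contributes count−1 duplicates):
  from break: 2
1 duplicate windows → 13 − 1 = 12 distinct.

12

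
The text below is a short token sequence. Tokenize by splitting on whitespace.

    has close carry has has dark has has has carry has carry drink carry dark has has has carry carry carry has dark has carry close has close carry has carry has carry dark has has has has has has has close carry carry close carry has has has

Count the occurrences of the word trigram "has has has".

8

Scanning the 47 overlapping trigram windows for "has has has":
  position 7–9: has has has
  position 16–18: has has has
  position 35–37: has has has
  position 36–38: has has has
  position 37–39: has has has
  position 38–40: has has has
  position 39–41: has has has
  position 47–49: has has has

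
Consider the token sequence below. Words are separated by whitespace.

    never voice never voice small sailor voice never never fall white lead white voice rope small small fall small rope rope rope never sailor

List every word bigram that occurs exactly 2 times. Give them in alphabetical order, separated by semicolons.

Bigram counts meeting the condition (exactly 2 times):
  never voice: 2
  rope rope: 2
  voice never: 2

never voice; rope rope; voice never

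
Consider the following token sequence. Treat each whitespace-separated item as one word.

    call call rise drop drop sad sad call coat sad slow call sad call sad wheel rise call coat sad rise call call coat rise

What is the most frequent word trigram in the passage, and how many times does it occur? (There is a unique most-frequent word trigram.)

"call coat sad", 2 times

Trigram frequencies (highest first):
  call coat sad: 2
  call call rise: 1
  call rise drop: 1
  rise drop drop: 1
  drop drop sad: 1
  drop sad sad: 1
  … (16 more, each ≤ 1)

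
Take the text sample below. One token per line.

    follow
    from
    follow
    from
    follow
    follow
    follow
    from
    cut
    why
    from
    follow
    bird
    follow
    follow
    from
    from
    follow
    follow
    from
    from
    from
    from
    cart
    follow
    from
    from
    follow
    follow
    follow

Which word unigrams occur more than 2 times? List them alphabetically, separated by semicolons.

follow; from

Unigram counts meeting the condition (more than 2 times):
  follow: 14
  from: 12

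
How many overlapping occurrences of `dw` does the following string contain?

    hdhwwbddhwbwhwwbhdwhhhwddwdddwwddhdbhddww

4

Sliding a length-2 window over the 41 characters (40 positions):
  position 18–19: dw
  position 25–26: dw
  position 29–30: dw
  position 39–40: dw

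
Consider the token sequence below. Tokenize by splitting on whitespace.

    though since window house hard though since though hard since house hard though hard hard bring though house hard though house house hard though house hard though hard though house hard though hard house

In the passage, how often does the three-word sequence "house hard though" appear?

Scanning the 32 overlapping trigram windows for "house hard though":
  position 4–6: house hard though
  position 11–13: house hard though
  position 18–20: house hard though
  position 22–24: house hard though
  position 25–27: house hard though
  position 30–32: house hard though

6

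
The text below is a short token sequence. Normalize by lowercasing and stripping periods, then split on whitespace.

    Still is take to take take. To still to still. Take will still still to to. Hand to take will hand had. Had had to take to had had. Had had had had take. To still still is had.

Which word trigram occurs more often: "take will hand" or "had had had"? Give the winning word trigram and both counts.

"had had had" (5 vs 1)

"take will hand": 1 occurrence
"had had had": 5 occurrences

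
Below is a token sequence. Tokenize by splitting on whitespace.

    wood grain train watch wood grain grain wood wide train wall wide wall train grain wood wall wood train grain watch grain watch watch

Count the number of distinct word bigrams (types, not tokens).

24 tokens → 23 bigram windows in total.
Repeated bigrams (each contributes count−1 duplicates):
  grain watch: 2
  grain wood: 2
  train grain: 2
  wood grain: 2
4 duplicate windows → 23 − 4 = 19 distinct.

19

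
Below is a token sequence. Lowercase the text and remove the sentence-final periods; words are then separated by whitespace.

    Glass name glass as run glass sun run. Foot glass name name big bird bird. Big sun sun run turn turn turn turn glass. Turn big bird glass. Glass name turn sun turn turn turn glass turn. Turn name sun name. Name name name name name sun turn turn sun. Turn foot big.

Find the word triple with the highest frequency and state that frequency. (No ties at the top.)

Trigram frequencies (highest first):
  name name name: 4
  turn turn turn: 3
  turn turn glass: 2
  turn glass turn: 2
  turn sun turn: 2
  sun turn turn: 2
  … (36 more, each ≤ 1)

"name name name", 4 times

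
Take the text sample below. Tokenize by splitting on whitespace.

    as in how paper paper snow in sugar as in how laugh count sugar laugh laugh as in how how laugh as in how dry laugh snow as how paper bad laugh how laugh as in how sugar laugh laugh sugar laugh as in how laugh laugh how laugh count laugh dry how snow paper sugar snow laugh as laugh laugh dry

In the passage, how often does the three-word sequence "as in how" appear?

Scanning the 60 overlapping trigram windows for "as in how":
  position 1–3: as in how
  position 9–11: as in how
  position 17–19: as in how
  position 22–24: as in how
  position 35–37: as in how
  position 43–45: as in how

6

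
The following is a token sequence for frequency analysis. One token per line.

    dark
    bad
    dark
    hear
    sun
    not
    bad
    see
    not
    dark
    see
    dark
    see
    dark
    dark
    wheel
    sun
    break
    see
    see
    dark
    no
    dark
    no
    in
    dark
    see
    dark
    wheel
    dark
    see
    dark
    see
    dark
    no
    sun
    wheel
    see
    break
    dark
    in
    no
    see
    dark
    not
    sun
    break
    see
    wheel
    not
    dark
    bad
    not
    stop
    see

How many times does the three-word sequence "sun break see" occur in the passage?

Scanning the 53 overlapping trigram windows for "sun break see":
  position 17–19: sun break see
  position 46–48: sun break see

2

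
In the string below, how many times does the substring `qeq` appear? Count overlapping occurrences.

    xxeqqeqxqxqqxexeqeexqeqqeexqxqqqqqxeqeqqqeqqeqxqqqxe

5

Sliding a length-3 window over the 52 characters (50 positions):
  position 5–7: qeq
  position 21–23: qeq
  position 37–39: qeq
  position 41–43: qeq
  position 44–46: qeq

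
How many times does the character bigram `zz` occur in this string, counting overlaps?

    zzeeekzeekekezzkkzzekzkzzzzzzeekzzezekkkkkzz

10

Sliding a length-2 window over the 44 characters (43 positions):
  position 1–2: zz
  position 14–15: zz
  position 18–19: zz
  position 24–25: zz
  position 25–26: zz
  position 26–27: zz
  position 27–28: zz
  position 28–29: zz
  position 33–34: zz
  position 43–44: zz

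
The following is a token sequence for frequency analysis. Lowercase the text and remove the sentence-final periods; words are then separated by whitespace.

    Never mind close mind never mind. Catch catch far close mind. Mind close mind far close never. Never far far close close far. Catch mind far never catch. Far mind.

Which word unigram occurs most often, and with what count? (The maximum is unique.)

Unigram frequencies (highest first):
  mind: 8
  far: 7
  close: 6
  never: 5
  catch: 4

"mind", 8 times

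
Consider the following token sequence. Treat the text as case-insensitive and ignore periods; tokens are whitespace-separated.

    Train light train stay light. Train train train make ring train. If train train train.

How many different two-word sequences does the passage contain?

15 tokens → 14 bigram windows in total.
Repeated bigrams (each contributes count−1 duplicates):
  train train: 4
  light train: 2
4 duplicate windows → 14 − 4 = 10 distinct.

10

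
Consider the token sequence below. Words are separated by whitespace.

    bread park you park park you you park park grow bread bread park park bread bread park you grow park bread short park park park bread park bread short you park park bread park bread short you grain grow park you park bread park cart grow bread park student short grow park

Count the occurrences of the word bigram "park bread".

Scanning the 51 overlapping bigram windows for "park bread":
  position 14–15: park bread
  position 20–21: park bread
  position 25–26: park bread
  position 27–28: park bread
  position 32–33: park bread
  position 34–35: park bread
  position 42–43: park bread

7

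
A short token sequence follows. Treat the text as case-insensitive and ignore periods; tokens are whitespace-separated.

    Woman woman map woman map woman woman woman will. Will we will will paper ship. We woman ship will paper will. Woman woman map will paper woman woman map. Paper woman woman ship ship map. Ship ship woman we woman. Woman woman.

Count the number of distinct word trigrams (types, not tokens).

35

42 tokens → 40 trigram windows in total.
Repeated trigrams (each contributes count−1 duplicates):
  woman woman map: 3
  paper woman woman: 2
  woman map woman: 2
  woman woman woman: 2
5 duplicate windows → 40 − 5 = 35 distinct.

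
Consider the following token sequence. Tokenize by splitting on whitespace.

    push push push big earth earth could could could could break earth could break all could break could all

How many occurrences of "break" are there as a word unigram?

3

Scanning the 19 tokens for "break":
  position 11: break
  position 14: break
  position 17: break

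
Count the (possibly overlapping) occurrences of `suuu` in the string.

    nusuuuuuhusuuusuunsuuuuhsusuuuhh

Sliding a length-4 window over the 32 characters (29 positions):
  position 3–6: suuu
  position 11–14: suuu
  position 19–22: suuu
  position 27–30: suuu

4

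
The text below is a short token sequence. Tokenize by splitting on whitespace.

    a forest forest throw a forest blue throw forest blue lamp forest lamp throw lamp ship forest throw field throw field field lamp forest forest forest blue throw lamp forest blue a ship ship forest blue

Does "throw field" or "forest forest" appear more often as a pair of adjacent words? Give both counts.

"throw field": 2 occurrences
"forest forest": 3 occurrences

"forest forest" (3 vs 2)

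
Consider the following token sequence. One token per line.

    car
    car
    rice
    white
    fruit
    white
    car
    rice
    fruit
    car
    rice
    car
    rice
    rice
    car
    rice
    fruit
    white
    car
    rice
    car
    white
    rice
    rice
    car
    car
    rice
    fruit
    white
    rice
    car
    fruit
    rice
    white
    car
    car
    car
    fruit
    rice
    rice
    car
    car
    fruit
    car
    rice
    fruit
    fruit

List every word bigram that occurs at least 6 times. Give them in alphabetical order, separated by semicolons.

Bigram counts meeting the condition (at least 6 times):
  car rice: 8
  rice car: 6

car rice; rice car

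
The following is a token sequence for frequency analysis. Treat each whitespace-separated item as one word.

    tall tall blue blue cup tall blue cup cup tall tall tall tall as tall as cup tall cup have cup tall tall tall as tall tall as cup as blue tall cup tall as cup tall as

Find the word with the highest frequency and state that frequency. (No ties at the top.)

Unigram frequencies (highest first):
  tall: 17
  cup: 9
  as: 7
  blue: 4
  have: 1

"tall", 17 times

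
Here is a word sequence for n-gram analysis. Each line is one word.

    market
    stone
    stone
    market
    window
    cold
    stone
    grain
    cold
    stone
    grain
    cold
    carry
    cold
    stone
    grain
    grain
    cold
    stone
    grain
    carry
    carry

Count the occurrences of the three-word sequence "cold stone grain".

Scanning the 20 overlapping trigram windows for "cold stone grain":
  position 6–8: cold stone grain
  position 9–11: cold stone grain
  position 14–16: cold stone grain
  position 18–20: cold stone grain

4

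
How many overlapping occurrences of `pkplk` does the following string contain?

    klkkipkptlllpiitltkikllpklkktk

0

Sliding a length-5 window over the 30 characters (26 positions):
  (no match at any position)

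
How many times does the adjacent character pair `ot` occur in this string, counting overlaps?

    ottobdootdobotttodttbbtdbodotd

4

Sliding a length-2 window over the 30 characters (29 positions):
  position 1–2: ot
  position 8–9: ot
  position 13–14: ot
  position 28–29: ot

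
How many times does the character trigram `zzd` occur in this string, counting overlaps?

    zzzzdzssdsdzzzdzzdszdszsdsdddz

3

Sliding a length-3 window over the 30 characters (28 positions):
  position 3–5: zzd
  position 13–15: zzd
  position 16–18: zzd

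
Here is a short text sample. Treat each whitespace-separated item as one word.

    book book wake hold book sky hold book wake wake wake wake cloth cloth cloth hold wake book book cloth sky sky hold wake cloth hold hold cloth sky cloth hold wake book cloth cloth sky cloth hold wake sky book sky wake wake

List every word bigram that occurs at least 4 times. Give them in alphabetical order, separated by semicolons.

Bigram counts meeting the condition (at least 4 times):
  cloth hold: 4
  hold wake: 4
  wake wake: 4

cloth hold; hold wake; wake wake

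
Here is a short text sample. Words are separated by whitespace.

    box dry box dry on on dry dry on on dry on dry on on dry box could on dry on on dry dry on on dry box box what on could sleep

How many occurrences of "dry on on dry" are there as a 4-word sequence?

Scanning the 30 overlapping 4-gram windows for "dry on on dry":
  position 4–7: dry on on dry
  position 8–11: dry on on dry
  position 13–16: dry on on dry
  position 20–23: dry on on dry
  position 24–27: dry on on dry

5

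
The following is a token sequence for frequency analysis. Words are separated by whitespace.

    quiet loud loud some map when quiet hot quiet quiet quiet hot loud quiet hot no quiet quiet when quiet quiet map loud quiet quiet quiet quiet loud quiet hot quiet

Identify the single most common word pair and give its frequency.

Bigram frequencies (highest first):
  quiet quiet: 7
  quiet hot: 4
  loud quiet: 3
  quiet loud: 2
  when quiet: 2
  hot quiet: 2
  … (10 more, each ≤ 1)

"quiet quiet", 7 times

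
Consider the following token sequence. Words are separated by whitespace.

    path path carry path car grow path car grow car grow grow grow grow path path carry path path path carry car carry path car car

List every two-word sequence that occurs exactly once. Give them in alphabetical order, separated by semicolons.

car car; car carry; carry car; grow car

Bigram counts meeting the condition (exactly once):
  car car: 1
  car carry: 1
  carry car: 1
  grow car: 1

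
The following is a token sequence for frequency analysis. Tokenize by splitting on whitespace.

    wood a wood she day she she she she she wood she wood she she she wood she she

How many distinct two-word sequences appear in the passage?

7

19 tokens → 18 bigram windows in total.
Repeated bigrams (each contributes count−1 duplicates):
  she she: 7
  wood she: 4
  she wood: 3
11 duplicate windows → 18 − 11 = 7 distinct.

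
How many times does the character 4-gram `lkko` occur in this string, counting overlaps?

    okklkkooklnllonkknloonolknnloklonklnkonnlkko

2

Sliding a length-4 window over the 44 characters (41 positions):
  position 4–7: lkko
  position 41–44: lkko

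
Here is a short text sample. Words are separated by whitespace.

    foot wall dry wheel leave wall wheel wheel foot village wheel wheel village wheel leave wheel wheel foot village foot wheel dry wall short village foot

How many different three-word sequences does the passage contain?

26 tokens → 24 trigram windows in total.
Repeated trigrams (each contributes count−1 duplicates):
  wheel foot village: 2
  wheel wheel foot: 2
2 duplicate windows → 24 − 2 = 22 distinct.

22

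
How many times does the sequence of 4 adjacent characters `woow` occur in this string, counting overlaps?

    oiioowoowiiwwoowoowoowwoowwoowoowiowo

Sliding a length-4 window over the 37 characters (34 positions):
  position 6–9: woow
  position 13–16: woow
  position 16–19: woow
  position 19–22: woow
  position 23–26: woow
  position 27–30: woow
  position 30–33: woow

7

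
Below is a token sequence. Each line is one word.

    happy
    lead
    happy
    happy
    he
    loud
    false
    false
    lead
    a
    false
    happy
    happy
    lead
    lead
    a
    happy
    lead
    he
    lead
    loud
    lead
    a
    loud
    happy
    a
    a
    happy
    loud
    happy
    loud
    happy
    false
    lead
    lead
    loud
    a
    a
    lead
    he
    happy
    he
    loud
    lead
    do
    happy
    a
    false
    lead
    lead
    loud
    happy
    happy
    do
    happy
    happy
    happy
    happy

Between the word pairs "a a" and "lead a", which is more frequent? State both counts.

"a a": 2 occurrences
"lead a": 3 occurrences

"lead a" (3 vs 2)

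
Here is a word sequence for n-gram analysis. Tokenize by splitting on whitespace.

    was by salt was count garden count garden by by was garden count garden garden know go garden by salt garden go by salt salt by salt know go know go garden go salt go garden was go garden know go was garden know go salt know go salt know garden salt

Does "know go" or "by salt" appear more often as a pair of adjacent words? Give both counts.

"know go" (6 vs 4)

"know go": 6 occurrences
"by salt": 4 occurrences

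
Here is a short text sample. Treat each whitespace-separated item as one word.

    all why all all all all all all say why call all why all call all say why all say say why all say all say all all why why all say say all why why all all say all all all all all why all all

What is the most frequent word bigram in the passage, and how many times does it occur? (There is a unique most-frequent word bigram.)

Bigram frequencies (highest first):
  all all: 12
  why all: 7
  all say: 7
  all why: 5
  say all: 4
  say why: 3
  … (5 more, each ≤ 2)

"all all", 12 times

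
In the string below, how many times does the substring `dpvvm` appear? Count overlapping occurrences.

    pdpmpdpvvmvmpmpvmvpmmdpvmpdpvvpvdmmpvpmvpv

Sliding a length-5 window over the 42 characters (38 positions):
  position 6–10: dpvvm

1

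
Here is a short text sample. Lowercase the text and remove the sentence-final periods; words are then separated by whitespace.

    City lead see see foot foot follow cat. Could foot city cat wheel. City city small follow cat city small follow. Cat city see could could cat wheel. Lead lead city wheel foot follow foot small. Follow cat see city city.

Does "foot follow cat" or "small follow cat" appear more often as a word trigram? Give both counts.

"small follow cat" (3 vs 1)

"foot follow cat": 1 occurrence
"small follow cat": 3 occurrences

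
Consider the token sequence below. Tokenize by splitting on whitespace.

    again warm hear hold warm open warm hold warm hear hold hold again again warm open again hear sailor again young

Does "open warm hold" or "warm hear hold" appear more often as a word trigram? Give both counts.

"open warm hold": 1 occurrence
"warm hear hold": 2 occurrences

"warm hear hold" (2 vs 1)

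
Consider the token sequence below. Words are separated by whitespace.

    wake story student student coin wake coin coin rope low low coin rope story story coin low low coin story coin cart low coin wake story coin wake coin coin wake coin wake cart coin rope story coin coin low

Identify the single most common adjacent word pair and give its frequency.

"coin wake", 5 times

Bigram frequencies (highest first):
  coin wake: 5
  story coin: 4
  wake coin: 3
  coin coin: 3
  coin rope: 3
  low coin: 3
  … (14 more, each ≤ 2)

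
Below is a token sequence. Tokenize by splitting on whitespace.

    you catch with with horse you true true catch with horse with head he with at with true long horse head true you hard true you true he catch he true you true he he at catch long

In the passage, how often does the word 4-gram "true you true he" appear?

Scanning the 35 overlapping 4-gram windows for "true you true he":
  position 25–28: true you true he
  position 31–34: true you true he

2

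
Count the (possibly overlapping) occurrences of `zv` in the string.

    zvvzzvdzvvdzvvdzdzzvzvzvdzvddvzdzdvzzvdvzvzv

11

Sliding a length-2 window over the 44 characters (43 positions):
  position 1–2: zv
  position 5–6: zv
  position 8–9: zv
  position 12–13: zv
  position 19–20: zv
  position 21–22: zv
  position 23–24: zv
  position 26–27: zv
  position 37–38: zv
  position 41–42: zv
  … (1 more)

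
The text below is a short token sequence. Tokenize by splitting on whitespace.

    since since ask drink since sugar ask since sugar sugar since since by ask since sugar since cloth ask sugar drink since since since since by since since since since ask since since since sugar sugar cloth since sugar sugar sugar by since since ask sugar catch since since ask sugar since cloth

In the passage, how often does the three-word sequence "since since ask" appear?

4

Scanning the 51 overlapping trigram windows for "since since ask":
  position 1–3: since since ask
  position 29–31: since since ask
  position 43–45: since since ask
  position 48–50: since since ask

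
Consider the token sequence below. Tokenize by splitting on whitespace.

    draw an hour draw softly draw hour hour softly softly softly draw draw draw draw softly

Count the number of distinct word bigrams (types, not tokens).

10

16 tokens → 15 bigram windows in total.
Repeated bigrams (each contributes count−1 duplicates):
  draw draw: 3
  draw softly: 2
  softly draw: 2
  softly softly: 2
5 duplicate windows → 15 − 5 = 10 distinct.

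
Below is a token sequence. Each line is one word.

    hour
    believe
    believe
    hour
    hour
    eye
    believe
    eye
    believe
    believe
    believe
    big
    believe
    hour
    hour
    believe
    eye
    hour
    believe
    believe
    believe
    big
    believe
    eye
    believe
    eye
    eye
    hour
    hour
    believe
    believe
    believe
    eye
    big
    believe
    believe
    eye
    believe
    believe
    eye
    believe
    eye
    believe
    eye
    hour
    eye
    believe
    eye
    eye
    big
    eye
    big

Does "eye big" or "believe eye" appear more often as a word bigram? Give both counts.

"believe eye" (10 vs 3)

"eye big": 3 occurrences
"believe eye": 10 occurrences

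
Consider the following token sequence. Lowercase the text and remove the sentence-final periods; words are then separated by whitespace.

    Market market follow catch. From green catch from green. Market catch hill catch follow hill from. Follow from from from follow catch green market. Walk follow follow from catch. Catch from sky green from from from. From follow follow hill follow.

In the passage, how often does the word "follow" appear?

9

Scanning the 41 tokens for "follow":
  position 3: follow
  position 14: follow
  position 17: follow
  position 21: follow
  position 26: follow
  position 27: follow
  position 38: follow
  position 39: follow
  position 41: follow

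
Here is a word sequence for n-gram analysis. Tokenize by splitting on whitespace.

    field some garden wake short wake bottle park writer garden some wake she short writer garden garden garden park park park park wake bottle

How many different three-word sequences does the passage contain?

21

24 tokens → 22 trigram windows in total.
Repeated trigrams (each contributes count−1 duplicates):
  park park park: 2
1 duplicate windows → 22 − 1 = 21 distinct.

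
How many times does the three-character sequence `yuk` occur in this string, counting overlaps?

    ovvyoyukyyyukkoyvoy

Sliding a length-3 window over the 19 characters (17 positions):
  position 6–8: yuk
  position 11–13: yuk

2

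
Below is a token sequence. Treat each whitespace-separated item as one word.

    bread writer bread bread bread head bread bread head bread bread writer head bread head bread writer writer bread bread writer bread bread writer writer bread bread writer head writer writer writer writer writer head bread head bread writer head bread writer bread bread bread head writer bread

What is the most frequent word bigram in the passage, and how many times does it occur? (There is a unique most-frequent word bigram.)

"bread bread", 9 times

Bigram frequencies (highest first):
  bread bread: 9
  bread writer: 8
  head bread: 7
  writer bread: 6
  writer writer: 6
  bread head: 5
  … (2 more, each ≤ 4)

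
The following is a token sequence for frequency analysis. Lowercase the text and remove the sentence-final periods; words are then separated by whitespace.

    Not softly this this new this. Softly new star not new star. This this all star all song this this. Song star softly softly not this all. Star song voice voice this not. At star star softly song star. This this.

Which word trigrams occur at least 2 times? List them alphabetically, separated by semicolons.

star this this; this all star

Trigram counts meeting the condition (at least 2 times):
  star this this: 2
  this all star: 2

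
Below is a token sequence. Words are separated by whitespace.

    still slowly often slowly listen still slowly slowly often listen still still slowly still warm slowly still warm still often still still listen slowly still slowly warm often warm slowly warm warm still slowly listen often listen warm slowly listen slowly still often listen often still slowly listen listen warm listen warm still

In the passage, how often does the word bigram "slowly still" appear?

Scanning the 52 overlapping bigram windows for "slowly still":
  position 13–14: slowly still
  position 16–17: slowly still
  position 24–25: slowly still
  position 41–42: slowly still

4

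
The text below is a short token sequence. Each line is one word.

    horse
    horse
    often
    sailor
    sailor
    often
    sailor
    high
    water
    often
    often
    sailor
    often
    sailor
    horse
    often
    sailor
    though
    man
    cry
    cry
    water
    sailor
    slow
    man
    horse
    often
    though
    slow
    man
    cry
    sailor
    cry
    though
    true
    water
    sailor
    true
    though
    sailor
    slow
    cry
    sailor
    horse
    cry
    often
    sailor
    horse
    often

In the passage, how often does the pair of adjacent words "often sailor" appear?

6

Scanning the 48 overlapping bigram windows for "often sailor":
  position 3–4: often sailor
  position 6–7: often sailor
  position 11–12: often sailor
  position 13–14: often sailor
  position 16–17: often sailor
  position 46–47: often sailor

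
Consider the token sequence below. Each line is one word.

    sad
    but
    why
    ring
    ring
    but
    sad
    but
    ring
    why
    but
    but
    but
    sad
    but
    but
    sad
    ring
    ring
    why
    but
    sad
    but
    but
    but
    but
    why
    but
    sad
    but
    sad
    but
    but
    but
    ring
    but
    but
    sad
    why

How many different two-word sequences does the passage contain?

12

39 tokens → 38 bigram windows in total.
Repeated bigrams (each contributes count−1 duplicates):
  but but: 9
  but sad: 7
  sad but: 6
  why but: 3
  but ring: 2
  but why: 2
  ring but: 2
  ring ring: 2
  … (1 more repeated)
26 duplicate windows → 38 − 26 = 12 distinct.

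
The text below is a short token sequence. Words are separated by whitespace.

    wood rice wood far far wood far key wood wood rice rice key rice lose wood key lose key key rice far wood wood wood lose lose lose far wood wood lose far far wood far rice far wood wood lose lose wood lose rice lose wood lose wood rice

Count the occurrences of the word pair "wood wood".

Scanning the 49 overlapping bigram windows for "wood wood":
  position 9–10: wood wood
  position 23–24: wood wood
  position 24–25: wood wood
  position 30–31: wood wood
  position 39–40: wood wood

5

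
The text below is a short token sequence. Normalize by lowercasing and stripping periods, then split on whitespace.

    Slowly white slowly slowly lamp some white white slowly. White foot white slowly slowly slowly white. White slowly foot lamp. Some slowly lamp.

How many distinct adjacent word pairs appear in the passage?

23 tokens → 22 bigram windows in total.
Repeated bigrams (each contributes count−1 duplicates):
  white slowly: 4
  slowly slowly: 3
  slowly white: 3
  lamp some: 2
  slowly lamp: 2
  white white: 2
10 duplicate windows → 22 − 10 = 12 distinct.

12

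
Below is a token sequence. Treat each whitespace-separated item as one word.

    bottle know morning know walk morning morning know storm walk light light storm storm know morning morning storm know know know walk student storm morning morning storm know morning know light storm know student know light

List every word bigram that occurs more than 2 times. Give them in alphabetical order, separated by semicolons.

Bigram counts meeting the condition (more than 2 times):
  know morning: 3
  morning know: 3
  morning morning: 3
  storm know: 4

know morning; morning know; morning morning; storm know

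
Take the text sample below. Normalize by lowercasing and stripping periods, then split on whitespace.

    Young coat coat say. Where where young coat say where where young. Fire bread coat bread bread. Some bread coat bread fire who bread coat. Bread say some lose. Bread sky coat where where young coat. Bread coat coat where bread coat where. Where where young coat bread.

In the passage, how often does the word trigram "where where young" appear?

4

Scanning the 46 overlapping trigram windows for "where where young":
  position 5–7: where where young
  position 10–12: where where young
  position 33–35: where where young
  position 44–46: where where young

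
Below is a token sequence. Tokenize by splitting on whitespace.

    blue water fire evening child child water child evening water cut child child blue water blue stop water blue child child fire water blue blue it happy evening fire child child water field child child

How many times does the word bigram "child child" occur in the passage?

Scanning the 34 overlapping bigram windows for "child child":
  position 5–6: child child
  position 12–13: child child
  position 20–21: child child
  position 30–31: child child
  position 34–35: child child

5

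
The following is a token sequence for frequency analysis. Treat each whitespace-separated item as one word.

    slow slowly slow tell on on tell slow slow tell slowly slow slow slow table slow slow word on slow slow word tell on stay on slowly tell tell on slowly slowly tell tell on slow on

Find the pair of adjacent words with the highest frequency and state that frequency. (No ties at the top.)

Bigram frequencies (highest first):
  slow slow: 5
  tell on: 4
  slowly slow: 2
  slow tell: 2
  slow word: 2
  on slow: 2
  … (16 more, each ≤ 2)

"slow slow", 5 times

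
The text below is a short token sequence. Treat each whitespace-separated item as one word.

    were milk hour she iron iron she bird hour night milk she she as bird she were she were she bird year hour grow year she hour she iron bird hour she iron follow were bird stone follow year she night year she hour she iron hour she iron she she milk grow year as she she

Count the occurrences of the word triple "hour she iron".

Scanning the 55 overlapping trigram windows for "hour she iron":
  position 3–5: hour she iron
  position 27–29: hour she iron
  position 31–33: hour she iron
  position 44–46: hour she iron
  position 47–49: hour she iron

5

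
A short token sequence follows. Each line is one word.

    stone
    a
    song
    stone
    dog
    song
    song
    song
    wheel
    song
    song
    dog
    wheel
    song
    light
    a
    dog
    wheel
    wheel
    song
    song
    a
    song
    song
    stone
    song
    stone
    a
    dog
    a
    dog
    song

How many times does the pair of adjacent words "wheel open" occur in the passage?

Scanning the 31 overlapping bigram windows for "wheel open":
  (none found)

0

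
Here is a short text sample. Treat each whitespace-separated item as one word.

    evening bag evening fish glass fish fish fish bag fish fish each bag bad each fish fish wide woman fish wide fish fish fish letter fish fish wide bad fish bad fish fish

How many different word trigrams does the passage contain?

33 tokens → 31 trigram windows in total.
Repeated trigrams (each contributes count−1 duplicates):
  fish fish fish: 2
  fish fish wide: 2
2 duplicate windows → 31 − 2 = 29 distinct.

29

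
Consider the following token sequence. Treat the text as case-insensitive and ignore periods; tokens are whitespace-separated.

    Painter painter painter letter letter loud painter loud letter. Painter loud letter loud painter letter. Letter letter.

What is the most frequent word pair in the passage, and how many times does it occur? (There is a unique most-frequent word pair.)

"letter letter", 3 times

Bigram frequencies (highest first):
  letter letter: 3
  painter painter: 2
  painter letter: 2
  letter loud: 2
  loud painter: 2
  painter loud: 2
  … (2 more, each ≤ 2)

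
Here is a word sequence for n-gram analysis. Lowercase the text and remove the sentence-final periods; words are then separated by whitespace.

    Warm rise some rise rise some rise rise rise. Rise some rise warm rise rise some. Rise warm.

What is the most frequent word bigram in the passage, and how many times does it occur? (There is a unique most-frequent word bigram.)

Bigram frequencies (highest first):
  rise rise: 5
  rise some: 4
  some rise: 4
  warm rise: 2
  rise warm: 2

"rise rise", 5 times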